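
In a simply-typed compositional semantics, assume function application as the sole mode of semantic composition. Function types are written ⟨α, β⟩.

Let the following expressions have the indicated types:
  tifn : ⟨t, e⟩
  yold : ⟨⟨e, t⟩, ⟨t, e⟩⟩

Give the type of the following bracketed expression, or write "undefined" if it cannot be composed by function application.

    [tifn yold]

undefined

[tifn yold]: ⟨t, e⟩ with ⟨⟨e, t⟩, ⟨t, e⟩⟩ — neither is a function whose domain matches the other; composition fails here.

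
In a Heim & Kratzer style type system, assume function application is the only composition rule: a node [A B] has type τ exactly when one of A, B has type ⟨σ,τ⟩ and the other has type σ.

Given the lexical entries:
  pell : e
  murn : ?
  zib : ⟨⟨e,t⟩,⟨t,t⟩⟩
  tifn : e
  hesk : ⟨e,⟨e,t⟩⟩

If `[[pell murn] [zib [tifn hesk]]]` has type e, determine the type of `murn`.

⟨e,⟨⟨t,t⟩,e⟩⟩

At [[pell murn] [zib [tifn hesk]]] (required: e): [zib [tifn hesk]] is ⟨t,t⟩, which is not a function with range e; hence [pell murn] is the functor — type ⟨⟨t,t⟩,e⟩.
At [pell murn] (required: ⟨⟨t,t⟩,e⟩): pell is e, which is not a function with range ⟨⟨t,t⟩,e⟩; hence murn is the functor — type ⟨e,⟨⟨t,t⟩,e⟩⟩.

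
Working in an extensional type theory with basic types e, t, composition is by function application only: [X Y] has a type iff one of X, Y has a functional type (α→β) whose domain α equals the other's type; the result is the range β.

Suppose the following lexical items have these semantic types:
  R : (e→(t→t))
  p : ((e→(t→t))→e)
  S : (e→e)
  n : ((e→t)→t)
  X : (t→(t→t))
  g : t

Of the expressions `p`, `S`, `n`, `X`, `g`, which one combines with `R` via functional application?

p

p — combines: p : ((e→(t→t))→e) takes R : (e→(t→t)) as argument, giving e.
S : (e→e) — does not combine with R.
n : ((e→t)→t) — does not combine with R.
X : (t→(t→t)) — does not combine with R.
g : t — does not combine with R.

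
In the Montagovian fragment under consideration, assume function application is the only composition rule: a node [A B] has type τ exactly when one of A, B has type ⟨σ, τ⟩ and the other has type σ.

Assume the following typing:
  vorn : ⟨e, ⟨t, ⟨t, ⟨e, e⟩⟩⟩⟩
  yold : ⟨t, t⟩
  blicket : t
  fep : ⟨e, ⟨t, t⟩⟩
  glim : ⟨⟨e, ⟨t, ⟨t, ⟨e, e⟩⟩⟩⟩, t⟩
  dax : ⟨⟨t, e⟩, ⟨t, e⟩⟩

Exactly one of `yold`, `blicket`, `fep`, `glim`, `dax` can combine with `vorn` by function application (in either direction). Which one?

glim

yold : ⟨t, t⟩ — does not combine with vorn.
blicket : t — does not combine with vorn.
fep : ⟨e, ⟨t, t⟩⟩ — does not combine with vorn.
glim — combines: glim : ⟨⟨e, ⟨t, ⟨t, ⟨e, e⟩⟩⟩⟩, t⟩ takes vorn : ⟨e, ⟨t, ⟨t, ⟨e, e⟩⟩⟩⟩ as argument, giving t.
dax : ⟨⟨t, e⟩, ⟨t, e⟩⟩ — does not combine with vorn.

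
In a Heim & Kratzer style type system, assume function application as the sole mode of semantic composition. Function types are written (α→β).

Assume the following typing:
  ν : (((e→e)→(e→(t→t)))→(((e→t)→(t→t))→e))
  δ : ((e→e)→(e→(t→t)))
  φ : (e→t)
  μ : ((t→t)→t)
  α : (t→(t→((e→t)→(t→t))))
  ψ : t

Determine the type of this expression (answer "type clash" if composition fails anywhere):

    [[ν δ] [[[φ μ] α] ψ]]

type clash

[ν δ]: ν is (((e→e)→(e→(t→t)))→(((e→t)→(t→t))→e)), δ is ((e→e)→(e→(t→t))); result (((e→t)→(t→t))→e).
[φ μ]: (e→t) and ((t→t)→t) cannot combine by function application — type clash.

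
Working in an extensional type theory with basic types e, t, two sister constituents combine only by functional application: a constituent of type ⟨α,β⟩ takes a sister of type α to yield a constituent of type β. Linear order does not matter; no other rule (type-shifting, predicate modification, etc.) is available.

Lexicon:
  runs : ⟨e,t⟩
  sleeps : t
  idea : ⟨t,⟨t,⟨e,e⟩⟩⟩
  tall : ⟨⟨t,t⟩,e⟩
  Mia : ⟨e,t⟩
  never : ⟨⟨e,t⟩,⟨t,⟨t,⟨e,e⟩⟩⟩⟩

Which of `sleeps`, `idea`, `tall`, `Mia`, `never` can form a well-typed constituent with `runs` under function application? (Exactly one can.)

sleeps : t — does not combine with runs.
idea : ⟨t,⟨t,⟨e,e⟩⟩⟩ — does not combine with runs.
tall : ⟨⟨t,t⟩,e⟩ — does not combine with runs.
Mia : ⟨e,t⟩ — does not combine with runs.
never — combines: never : ⟨⟨e,t⟩,⟨t,⟨t,⟨e,e⟩⟩⟩⟩ takes runs : ⟨e,t⟩ as argument, giving ⟨t,⟨t,⟨e,e⟩⟩⟩.

never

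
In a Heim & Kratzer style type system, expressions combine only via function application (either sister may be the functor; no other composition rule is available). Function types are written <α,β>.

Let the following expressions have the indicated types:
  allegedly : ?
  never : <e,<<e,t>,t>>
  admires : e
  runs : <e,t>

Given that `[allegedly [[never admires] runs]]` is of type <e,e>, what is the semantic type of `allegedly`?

At [allegedly [[never admires] runs]] (required: <e,e>): [[never admires] runs] is t, which is not a function with range <e,e>; hence allegedly is the functor — type <t,<e,e>>.

<t,<e,e>>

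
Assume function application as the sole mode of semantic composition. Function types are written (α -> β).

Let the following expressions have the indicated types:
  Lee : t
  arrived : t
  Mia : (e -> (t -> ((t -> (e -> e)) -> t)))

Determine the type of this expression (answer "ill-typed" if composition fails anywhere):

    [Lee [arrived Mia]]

[arrived Mia]: t with (e -> (t -> ((t -> (e -> e)) -> t))) — neither is a function whose domain matches the other; composition fails here.

ill-typed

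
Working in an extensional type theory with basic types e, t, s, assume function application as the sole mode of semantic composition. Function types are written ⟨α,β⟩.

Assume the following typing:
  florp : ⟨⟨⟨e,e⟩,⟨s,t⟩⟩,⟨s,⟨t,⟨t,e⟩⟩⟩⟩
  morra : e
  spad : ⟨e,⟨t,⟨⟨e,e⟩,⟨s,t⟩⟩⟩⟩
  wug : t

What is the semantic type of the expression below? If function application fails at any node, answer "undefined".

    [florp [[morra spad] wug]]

At [morra spad], spad : ⟨e,⟨t,⟨⟨e,e⟩,⟨s,t⟩⟩⟩⟩ takes morra : e, giving ⟨t,⟨⟨e,e⟩,⟨s,t⟩⟩⟩.
At [[morra spad] wug], [morra spad] : ⟨t,⟨⟨e,e⟩,⟨s,t⟩⟩⟩ takes wug : t, giving ⟨⟨e,e⟩,⟨s,t⟩⟩.
At [florp [[morra spad] wug]], florp : ⟨⟨⟨e,e⟩,⟨s,t⟩⟩,⟨s,⟨t,⟨t,e⟩⟩⟩⟩ takes [[morra spad] wug] : ⟨⟨e,e⟩,⟨s,t⟩⟩, giving ⟨s,⟨t,⟨t,e⟩⟩⟩.

⟨s,⟨t,⟨t,e⟩⟩⟩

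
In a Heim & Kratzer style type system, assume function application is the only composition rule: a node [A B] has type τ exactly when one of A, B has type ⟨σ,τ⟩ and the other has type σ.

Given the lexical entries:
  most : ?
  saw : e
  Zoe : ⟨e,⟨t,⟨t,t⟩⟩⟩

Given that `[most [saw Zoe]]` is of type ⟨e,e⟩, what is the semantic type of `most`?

[most [saw Zoe]] is required to be ⟨e,e⟩. [saw Zoe] : ⟨t,⟨t,t⟩⟩ cannot yield ⟨e,e⟩ as functor, so most : ⟨⟨t,⟨t,t⟩⟩,⟨e,e⟩⟩.

⟨⟨t,⟨t,t⟩⟩,⟨e,e⟩⟩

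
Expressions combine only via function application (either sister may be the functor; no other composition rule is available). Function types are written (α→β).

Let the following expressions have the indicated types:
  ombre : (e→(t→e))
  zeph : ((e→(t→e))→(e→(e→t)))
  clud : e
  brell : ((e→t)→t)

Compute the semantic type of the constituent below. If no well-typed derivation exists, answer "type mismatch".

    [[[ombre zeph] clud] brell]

t

[ombre zeph]: functor zeph : ((e→(t→e))→(e→(e→t))), argument ombre : (e→(t→e)); result (e→(e→t)).
[[ombre zeph] clud]: functor [ombre zeph] : (e→(e→t)), argument clud : e; result (e→t).
[[[ombre zeph] clud] brell]: functor brell : ((e→t)→t), argument [[ombre zeph] clud] : (e→t); result t.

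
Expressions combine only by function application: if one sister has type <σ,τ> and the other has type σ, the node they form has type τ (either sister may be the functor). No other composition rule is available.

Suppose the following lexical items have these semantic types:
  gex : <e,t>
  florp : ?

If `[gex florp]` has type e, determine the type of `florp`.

At [gex florp] (required: e): gex is <e,t>, which is not a function with range e; hence florp is the functor — type <<e,t>,e>.

<<e,t>,e>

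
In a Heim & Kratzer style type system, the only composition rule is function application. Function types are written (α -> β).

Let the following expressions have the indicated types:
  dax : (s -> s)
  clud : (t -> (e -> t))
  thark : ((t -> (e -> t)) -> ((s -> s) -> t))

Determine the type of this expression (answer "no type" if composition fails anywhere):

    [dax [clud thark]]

At [clud thark], thark : ((t -> (e -> t)) -> ((s -> s) -> t)) takes clud : (t -> (e -> t)), giving ((s -> s) -> t).
At [dax [clud thark]], [clud thark] : ((s -> s) -> t) takes dax : (s -> s), giving t.

t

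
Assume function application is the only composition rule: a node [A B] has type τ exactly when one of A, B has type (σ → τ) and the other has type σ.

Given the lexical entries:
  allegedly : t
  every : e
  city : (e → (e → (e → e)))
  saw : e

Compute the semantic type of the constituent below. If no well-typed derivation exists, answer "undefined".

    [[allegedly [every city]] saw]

undefined

At [every city], city : (e → (e → (e → e))) takes every : e, giving (e → (e → e)).
[allegedly [every city]]: t and (e → (e → e)) cannot combine by function application — type clash.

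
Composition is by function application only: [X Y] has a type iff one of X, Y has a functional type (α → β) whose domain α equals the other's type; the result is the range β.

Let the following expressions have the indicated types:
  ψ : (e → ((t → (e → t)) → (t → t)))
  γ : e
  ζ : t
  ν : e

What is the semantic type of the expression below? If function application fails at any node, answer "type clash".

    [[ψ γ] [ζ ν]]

[ψ γ] — ψ of type (e → ((t → (e → t)) → (t → t))) combines with γ of type e: type ((t → (e → t)) → (t → t)).
[ζ ν]: t and e cannot combine by function application — type clash.

type clash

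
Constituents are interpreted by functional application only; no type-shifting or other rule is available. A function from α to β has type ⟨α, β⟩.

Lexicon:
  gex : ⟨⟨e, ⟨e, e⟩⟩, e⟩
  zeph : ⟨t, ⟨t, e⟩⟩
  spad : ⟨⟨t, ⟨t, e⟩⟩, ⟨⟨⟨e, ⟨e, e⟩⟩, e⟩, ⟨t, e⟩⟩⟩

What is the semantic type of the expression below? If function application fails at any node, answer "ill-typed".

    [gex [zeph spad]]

⟨t, e⟩

At [zeph spad], spad : ⟨⟨t, ⟨t, e⟩⟩, ⟨⟨⟨e, ⟨e, e⟩⟩, e⟩, ⟨t, e⟩⟩⟩ takes zeph : ⟨t, ⟨t, e⟩⟩, giving ⟨⟨⟨e, ⟨e, e⟩⟩, e⟩, ⟨t, e⟩⟩.
At [gex [zeph spad]], [zeph spad] : ⟨⟨⟨e, ⟨e, e⟩⟩, e⟩, ⟨t, e⟩⟩ takes gex : ⟨⟨e, ⟨e, e⟩⟩, e⟩, giving ⟨t, e⟩.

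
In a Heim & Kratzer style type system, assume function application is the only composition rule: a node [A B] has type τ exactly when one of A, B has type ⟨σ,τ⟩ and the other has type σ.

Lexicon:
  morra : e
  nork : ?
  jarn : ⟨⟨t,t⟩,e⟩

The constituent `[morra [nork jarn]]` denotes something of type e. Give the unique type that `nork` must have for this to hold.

⟨⟨⟨t,t⟩,e⟩,⟨e,e⟩⟩

[morra [nork jarn]] is required to be e. morra : e cannot yield e as functor, so [nork jarn] : ⟨e,e⟩.
[nork jarn] is required to be ⟨e,e⟩. jarn : ⟨⟨t,t⟩,e⟩ cannot yield ⟨e,e⟩ as functor, so nork : ⟨⟨⟨t,t⟩,e⟩,⟨e,e⟩⟩.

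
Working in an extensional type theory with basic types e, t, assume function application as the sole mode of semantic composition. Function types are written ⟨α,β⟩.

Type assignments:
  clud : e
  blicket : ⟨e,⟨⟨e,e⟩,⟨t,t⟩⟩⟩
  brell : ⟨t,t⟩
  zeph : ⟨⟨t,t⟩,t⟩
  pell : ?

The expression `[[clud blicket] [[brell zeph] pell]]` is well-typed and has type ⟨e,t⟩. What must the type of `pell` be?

For [[clud blicket] [[brell zeph] pell]] to have type ⟨e,t⟩ with [clud blicket] of type ⟨⟨e,e⟩,⟨t,t⟩⟩, [[brell zeph] pell] must be the function: [[brell zeph] pell] : ⟨⟨⟨e,e⟩,⟨t,t⟩⟩,⟨e,t⟩⟩.
For [[brell zeph] pell] to have type ⟨⟨⟨e,e⟩,⟨t,t⟩⟩,⟨e,t⟩⟩ with [brell zeph] of type t, pell must be the function: pell : ⟨t,⟨⟨⟨e,e⟩,⟨t,t⟩⟩,⟨e,t⟩⟩⟩.

⟨t,⟨⟨⟨e,e⟩,⟨t,t⟩⟩,⟨e,t⟩⟩⟩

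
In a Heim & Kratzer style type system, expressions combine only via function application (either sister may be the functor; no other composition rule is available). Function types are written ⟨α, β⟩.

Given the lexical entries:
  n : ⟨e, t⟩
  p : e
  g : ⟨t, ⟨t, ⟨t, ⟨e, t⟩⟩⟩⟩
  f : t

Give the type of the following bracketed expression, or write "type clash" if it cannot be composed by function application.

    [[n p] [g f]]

[n p]: ⟨e, t⟩ applied to e yields t.
[g f]: ⟨t, ⟨t, ⟨t, ⟨e, t⟩⟩⟩⟩ applied to t yields ⟨t, ⟨t, ⟨e, t⟩⟩⟩.
[[n p] [g f]]: ⟨t, ⟨t, ⟨e, t⟩⟩⟩ applied to t yields ⟨t, ⟨e, t⟩⟩.

⟨t, ⟨e, t⟩⟩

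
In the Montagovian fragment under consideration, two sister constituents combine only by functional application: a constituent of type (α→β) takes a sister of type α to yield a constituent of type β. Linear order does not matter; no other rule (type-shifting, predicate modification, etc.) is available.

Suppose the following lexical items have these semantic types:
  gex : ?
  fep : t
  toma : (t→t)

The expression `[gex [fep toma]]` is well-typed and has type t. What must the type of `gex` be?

For [gex [fep toma]] to have type t with [fep toma] of type t, gex must be the function: gex : (t→t).

(t→t)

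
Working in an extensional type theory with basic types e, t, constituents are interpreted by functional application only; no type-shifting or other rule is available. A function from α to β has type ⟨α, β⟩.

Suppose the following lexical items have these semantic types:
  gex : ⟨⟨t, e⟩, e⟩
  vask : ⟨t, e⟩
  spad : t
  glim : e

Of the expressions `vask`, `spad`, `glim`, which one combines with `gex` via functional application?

vask

vask — combines: gex : ⟨⟨t, e⟩, e⟩ takes vask : ⟨t, e⟩ as argument, giving e.
spad : t — does not combine with gex.
glim : e — does not combine with gex.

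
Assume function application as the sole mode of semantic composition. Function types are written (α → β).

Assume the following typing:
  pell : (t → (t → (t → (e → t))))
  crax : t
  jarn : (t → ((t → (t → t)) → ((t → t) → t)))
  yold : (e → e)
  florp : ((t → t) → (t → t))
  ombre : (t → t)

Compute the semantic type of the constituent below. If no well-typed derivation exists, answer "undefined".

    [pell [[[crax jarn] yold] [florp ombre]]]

undefined

[crax jarn] — jarn of type (t → ((t → (t → t)) → ((t → t) → t))) combines with crax of type t: type ((t → (t → t)) → ((t → t) → t)).
[[crax jarn] yold]: ((t → (t → t)) → ((t → t) → t)) with (e → e) — neither is a function whose domain matches the other; composition fails here.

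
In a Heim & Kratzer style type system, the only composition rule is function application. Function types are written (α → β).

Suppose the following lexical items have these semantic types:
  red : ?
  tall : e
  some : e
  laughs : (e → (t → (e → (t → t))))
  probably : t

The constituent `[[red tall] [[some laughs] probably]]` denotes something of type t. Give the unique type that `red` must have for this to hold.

(e → ((e → (t → t)) → t))

At [[red tall] [[some laughs] probably]] (required: t): [[some laughs] probably] is (e → (t → t)), which is not a function with range t; hence [red tall] is the functor — type ((e → (t → t)) → t).
At [red tall] (required: ((e → (t → t)) → t)): tall is e, which is not a function with range ((e → (t → t)) → t); hence red is the functor — type (e → ((e → (t → t)) → t)).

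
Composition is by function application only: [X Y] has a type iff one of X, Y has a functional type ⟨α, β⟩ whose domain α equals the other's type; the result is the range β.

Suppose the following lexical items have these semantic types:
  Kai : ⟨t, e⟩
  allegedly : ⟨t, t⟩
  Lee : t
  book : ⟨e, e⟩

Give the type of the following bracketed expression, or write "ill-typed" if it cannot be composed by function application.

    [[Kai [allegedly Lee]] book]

e

[allegedly Lee]: functor allegedly : ⟨t, t⟩, argument Lee : t; result t.
[Kai [allegedly Lee]]: functor Kai : ⟨t, e⟩, argument [allegedly Lee] : t; result e.
[[Kai [allegedly Lee]] book]: functor book : ⟨e, e⟩, argument [Kai [allegedly Lee]] : e; result e.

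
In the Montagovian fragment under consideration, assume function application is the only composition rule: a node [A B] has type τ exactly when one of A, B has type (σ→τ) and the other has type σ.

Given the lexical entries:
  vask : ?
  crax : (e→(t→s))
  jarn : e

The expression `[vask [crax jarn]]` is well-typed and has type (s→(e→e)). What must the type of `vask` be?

[vask [crax jarn]] must have type (s→(e→e)). The sister [crax jarn] has type (t→s); that is not a function onto (s→(e→e)), so vask must be the functor, of type ((t→s)→(s→(e→e))).

((t→s)→(s→(e→e)))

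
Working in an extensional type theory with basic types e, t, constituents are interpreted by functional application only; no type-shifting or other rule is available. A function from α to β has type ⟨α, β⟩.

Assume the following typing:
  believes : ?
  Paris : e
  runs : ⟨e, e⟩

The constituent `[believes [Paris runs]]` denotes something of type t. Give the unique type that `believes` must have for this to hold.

For [believes [Paris runs]] to have type t with [Paris runs] of type e, believes must be the function: believes : ⟨e, t⟩.

⟨e, t⟩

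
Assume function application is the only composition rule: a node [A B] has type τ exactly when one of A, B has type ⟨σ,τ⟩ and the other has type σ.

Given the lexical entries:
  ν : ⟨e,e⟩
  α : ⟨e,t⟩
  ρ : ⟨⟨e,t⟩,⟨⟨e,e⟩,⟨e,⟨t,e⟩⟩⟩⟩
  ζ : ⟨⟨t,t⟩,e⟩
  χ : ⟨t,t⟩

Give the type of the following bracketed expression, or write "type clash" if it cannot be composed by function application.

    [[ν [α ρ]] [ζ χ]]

[α ρ]: ρ is ⟨⟨e,t⟩,⟨⟨e,e⟩,⟨e,⟨t,e⟩⟩⟩⟩, α is ⟨e,t⟩; result ⟨⟨e,e⟩,⟨e,⟨t,e⟩⟩⟩.
[ν [α ρ]]: [α ρ] is ⟨⟨e,e⟩,⟨e,⟨t,e⟩⟩⟩, ν is ⟨e,e⟩; result ⟨e,⟨t,e⟩⟩.
[ζ χ]: ζ is ⟨⟨t,t⟩,e⟩, χ is ⟨t,t⟩; result e.
[[ν [α ρ]] [ζ χ]]: [ν [α ρ]] is ⟨e,⟨t,e⟩⟩, [ζ χ] is e; result ⟨t,e⟩.

⟨t,e⟩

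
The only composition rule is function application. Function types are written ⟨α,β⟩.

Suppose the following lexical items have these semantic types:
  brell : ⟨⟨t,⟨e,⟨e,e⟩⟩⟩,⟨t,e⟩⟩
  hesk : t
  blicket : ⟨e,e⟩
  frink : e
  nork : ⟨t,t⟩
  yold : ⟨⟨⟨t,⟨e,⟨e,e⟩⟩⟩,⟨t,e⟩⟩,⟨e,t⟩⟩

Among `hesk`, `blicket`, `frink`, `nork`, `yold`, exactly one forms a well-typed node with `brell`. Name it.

yold

hesk : t — neither side's domain matches the other.
blicket : ⟨e,e⟩ — neither side's domain matches the other.
frink : e — neither side's domain matches the other.
nork : ⟨t,t⟩ — neither side's domain matches the other.
yold — combines: yold : ⟨⟨⟨t,⟨e,⟨e,e⟩⟩⟩,⟨t,e⟩⟩,⟨e,t⟩⟩ takes brell : ⟨⟨t,⟨e,⟨e,e⟩⟩⟩,⟨t,e⟩⟩ as argument, giving ⟨e,t⟩.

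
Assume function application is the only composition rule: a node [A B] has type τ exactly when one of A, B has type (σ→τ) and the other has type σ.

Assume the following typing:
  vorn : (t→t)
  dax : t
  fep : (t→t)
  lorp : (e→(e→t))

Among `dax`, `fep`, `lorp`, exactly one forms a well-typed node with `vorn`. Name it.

dax

dax — combines: vorn : (t→t) takes dax : t as argument, giving t.
fep : (t→t) — does not combine with vorn.
lorp : (e→(e→t)) — does not combine with vorn.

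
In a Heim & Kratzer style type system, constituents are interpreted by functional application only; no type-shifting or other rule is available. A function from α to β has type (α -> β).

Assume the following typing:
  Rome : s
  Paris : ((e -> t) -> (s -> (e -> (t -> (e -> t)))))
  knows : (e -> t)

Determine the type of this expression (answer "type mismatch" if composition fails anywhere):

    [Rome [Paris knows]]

(e -> (t -> (e -> t)))

[Paris knows]: Paris is ((e -> t) -> (s -> (e -> (t -> (e -> t))))), knows is (e -> t); result (s -> (e -> (t -> (e -> t)))).
[Rome [Paris knows]]: [Paris knows] is (s -> (e -> (t -> (e -> t)))), Rome is s; result (e -> (t -> (e -> t))).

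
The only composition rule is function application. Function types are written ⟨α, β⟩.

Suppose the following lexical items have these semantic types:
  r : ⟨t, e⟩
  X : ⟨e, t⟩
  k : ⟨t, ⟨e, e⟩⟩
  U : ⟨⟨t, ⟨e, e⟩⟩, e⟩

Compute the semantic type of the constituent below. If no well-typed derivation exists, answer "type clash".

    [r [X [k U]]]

e

[k U] — U of type ⟨⟨t, ⟨e, e⟩⟩, e⟩ combines with k of type ⟨t, ⟨e, e⟩⟩: type e.
[X [k U]] — X of type ⟨e, t⟩ combines with [k U] of type e: type t.
[r [X [k U]]] — r of type ⟨t, e⟩ combines with [X [k U]] of type t: type e.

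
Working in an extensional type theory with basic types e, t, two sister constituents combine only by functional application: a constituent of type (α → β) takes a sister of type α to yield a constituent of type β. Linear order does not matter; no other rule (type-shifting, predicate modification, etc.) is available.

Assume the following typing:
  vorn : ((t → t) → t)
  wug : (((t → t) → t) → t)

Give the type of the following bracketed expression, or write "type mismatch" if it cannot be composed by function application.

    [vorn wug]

t

[vorn wug] — wug of type (((t → t) → t) → t) combines with vorn of type ((t → t) → t): type t.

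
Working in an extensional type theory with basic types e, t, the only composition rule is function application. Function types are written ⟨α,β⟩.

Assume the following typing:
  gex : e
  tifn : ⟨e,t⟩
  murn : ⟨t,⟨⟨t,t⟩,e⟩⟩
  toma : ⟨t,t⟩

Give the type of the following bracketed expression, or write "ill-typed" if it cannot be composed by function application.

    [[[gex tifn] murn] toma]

At [gex tifn], tifn : ⟨e,t⟩ takes gex : e, giving t.
At [[gex tifn] murn], murn : ⟨t,⟨⟨t,t⟩,e⟩⟩ takes [gex tifn] : t, giving ⟨⟨t,t⟩,e⟩.
At [[[gex tifn] murn] toma], [[gex tifn] murn] : ⟨⟨t,t⟩,e⟩ takes toma : ⟨t,t⟩, giving e.

e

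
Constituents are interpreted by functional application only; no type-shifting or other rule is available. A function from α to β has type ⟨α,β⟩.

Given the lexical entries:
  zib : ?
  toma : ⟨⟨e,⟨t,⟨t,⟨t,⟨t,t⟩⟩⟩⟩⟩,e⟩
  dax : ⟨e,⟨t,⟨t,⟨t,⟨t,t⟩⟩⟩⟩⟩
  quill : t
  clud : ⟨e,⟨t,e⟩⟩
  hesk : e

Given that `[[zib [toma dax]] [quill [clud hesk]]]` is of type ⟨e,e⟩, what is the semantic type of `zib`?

⟨e,⟨e,⟨e,e⟩⟩⟩

[[zib [toma dax]] [quill [clud hesk]]] must have type ⟨e,e⟩. The sister [quill [clud hesk]] has type e; that is not a function onto ⟨e,e⟩, so [zib [toma dax]] must be the functor, of type ⟨e,⟨e,e⟩⟩.
[zib [toma dax]] must have type ⟨e,⟨e,e⟩⟩. The sister [toma dax] has type e; that is not a function onto ⟨e,⟨e,e⟩⟩, so zib must be the functor, of type ⟨e,⟨e,⟨e,e⟩⟩⟩.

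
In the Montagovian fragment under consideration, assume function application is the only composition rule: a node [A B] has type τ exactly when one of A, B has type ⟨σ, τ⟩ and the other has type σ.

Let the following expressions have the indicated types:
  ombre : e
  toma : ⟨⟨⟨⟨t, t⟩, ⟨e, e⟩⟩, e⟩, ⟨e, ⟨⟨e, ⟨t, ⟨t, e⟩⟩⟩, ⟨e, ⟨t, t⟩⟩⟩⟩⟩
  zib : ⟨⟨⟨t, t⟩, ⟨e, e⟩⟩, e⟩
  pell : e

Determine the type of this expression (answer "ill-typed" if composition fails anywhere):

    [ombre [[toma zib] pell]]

[toma zib]: functor toma : ⟨⟨⟨⟨t, t⟩, ⟨e, e⟩⟩, e⟩, ⟨e, ⟨⟨e, ⟨t, ⟨t, e⟩⟩⟩, ⟨e, ⟨t, t⟩⟩⟩⟩⟩, argument zib : ⟨⟨⟨t, t⟩, ⟨e, e⟩⟩, e⟩; result ⟨e, ⟨⟨e, ⟨t, ⟨t, e⟩⟩⟩, ⟨e, ⟨t, t⟩⟩⟩⟩.
[[toma zib] pell]: functor [toma zib] : ⟨e, ⟨⟨e, ⟨t, ⟨t, e⟩⟩⟩, ⟨e, ⟨t, t⟩⟩⟩⟩, argument pell : e; result ⟨⟨e, ⟨t, ⟨t, e⟩⟩⟩, ⟨e, ⟨t, t⟩⟩⟩.
[ombre [[toma zib] pell]]: e and ⟨⟨e, ⟨t, ⟨t, e⟩⟩⟩, ⟨e, ⟨t, t⟩⟩⟩ cannot combine by function application — type clash.

ill-typed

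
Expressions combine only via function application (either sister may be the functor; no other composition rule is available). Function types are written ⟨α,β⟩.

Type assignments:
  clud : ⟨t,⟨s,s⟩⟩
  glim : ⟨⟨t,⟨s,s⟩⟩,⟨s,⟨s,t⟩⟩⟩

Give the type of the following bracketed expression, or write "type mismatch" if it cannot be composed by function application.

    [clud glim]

[clud glim]: ⟨⟨t,⟨s,s⟩⟩,⟨s,⟨s,t⟩⟩⟩ applied to ⟨t,⟨s,s⟩⟩ yields ⟨s,⟨s,t⟩⟩.

⟨s,⟨s,t⟩⟩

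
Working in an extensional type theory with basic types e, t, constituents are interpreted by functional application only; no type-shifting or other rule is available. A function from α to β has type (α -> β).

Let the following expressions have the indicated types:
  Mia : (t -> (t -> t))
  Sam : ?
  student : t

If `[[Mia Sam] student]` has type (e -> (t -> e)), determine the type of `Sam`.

[[Mia Sam] student] must have type (e -> (t -> e)). The sister student has type t; that is not a function onto (e -> (t -> e)), so [Mia Sam] must be the functor, of type (t -> (e -> (t -> e))).
[Mia Sam] must have type (t -> (e -> (t -> e))). The sister Mia has type (t -> (t -> t)); that is not a function onto (t -> (e -> (t -> e))), so Sam must be the functor, of type ((t -> (t -> t)) -> (t -> (e -> (t -> e)))).

((t -> (t -> t)) -> (t -> (e -> (t -> e))))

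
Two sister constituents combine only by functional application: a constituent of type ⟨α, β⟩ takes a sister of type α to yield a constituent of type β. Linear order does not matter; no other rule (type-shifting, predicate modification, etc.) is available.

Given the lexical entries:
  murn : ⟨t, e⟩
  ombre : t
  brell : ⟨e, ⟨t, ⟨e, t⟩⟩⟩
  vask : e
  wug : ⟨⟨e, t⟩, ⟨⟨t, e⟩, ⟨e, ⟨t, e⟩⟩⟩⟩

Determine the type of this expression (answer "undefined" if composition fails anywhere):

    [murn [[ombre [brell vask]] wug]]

At [brell vask], brell : ⟨e, ⟨t, ⟨e, t⟩⟩⟩ takes vask : e, giving ⟨t, ⟨e, t⟩⟩.
At [ombre [brell vask]], [brell vask] : ⟨t, ⟨e, t⟩⟩ takes ombre : t, giving ⟨e, t⟩.
At [[ombre [brell vask]] wug], wug : ⟨⟨e, t⟩, ⟨⟨t, e⟩, ⟨e, ⟨t, e⟩⟩⟩⟩ takes [ombre [brell vask]] : ⟨e, t⟩, giving ⟨⟨t, e⟩, ⟨e, ⟨t, e⟩⟩⟩.
At [murn [[ombre [brell vask]] wug]], [[ombre [brell vask]] wug] : ⟨⟨t, e⟩, ⟨e, ⟨t, e⟩⟩⟩ takes murn : ⟨t, e⟩, giving ⟨e, ⟨t, e⟩⟩.

⟨e, ⟨t, e⟩⟩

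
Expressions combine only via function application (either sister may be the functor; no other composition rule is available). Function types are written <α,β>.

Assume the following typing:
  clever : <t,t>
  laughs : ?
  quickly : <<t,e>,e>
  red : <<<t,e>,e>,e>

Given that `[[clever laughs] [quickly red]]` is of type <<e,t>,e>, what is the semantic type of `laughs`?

[[clever laughs] [quickly red]] is required to be <<e,t>,e>. [quickly red] : e cannot yield <<e,t>,e> as functor, so [clever laughs] : <e,<<e,t>,e>>.
[clever laughs] is required to be <e,<<e,t>,e>>. clever : <t,t> cannot yield <e,<<e,t>,e>> as functor, so laughs : <<t,t>,<e,<<e,t>,e>>>.

<<t,t>,<e,<<e,t>,e>>>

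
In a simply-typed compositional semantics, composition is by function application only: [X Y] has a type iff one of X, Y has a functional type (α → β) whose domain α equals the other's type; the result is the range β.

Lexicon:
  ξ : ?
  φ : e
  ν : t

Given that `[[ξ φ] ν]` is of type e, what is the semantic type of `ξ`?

(e → (t → e))

[[ξ φ] ν] is required to be e. ν : t cannot yield e as functor, so [ξ φ] : (t → e).
[ξ φ] is required to be (t → e). φ : e cannot yield (t → e) as functor, so ξ : (e → (t → e)).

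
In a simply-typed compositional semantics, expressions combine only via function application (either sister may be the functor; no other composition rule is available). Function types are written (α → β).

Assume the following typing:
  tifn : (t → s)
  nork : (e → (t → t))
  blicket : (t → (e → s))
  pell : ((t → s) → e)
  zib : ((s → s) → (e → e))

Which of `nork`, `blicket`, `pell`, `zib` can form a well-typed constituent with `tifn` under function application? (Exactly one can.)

nork : (e → (t → t)) — neither side's domain matches the other.
blicket : (t → (e → s)) — neither side's domain matches the other.
pell — combines: pell : ((t → s) → e) takes tifn : (t → s) as argument, giving e.
zib : ((s → s) → (e → e)) — neither side's domain matches the other.

pell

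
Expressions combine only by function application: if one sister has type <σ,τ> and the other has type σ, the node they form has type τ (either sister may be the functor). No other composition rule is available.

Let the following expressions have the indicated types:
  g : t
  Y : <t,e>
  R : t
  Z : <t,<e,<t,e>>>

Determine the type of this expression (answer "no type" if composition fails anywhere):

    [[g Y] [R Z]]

<t,e>

At [g Y], Y : <t,e> takes g : t, giving e.
At [R Z], Z : <t,<e,<t,e>>> takes R : t, giving <e,<t,e>>.
At [[g Y] [R Z]], [R Z] : <e,<t,e>> takes [g Y] : e, giving <t,e>.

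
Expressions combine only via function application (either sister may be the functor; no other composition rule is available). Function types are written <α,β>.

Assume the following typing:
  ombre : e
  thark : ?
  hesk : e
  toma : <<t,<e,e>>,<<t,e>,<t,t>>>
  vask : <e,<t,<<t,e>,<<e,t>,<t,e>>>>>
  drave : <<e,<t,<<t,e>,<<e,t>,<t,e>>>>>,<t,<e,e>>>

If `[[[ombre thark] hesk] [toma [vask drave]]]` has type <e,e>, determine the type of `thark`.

<e,<e,<<<t,e>,<t,t>>,<e,e>>>>

For [[[ombre thark] hesk] [toma [vask drave]]] to have type <e,e> with [toma [vask drave]] of type <<t,e>,<t,t>>, [[ombre thark] hesk] must be the function: [[ombre thark] hesk] : <<<t,e>,<t,t>>,<e,e>>.
For [[ombre thark] hesk] to have type <<<t,e>,<t,t>>,<e,e>> with hesk of type e, [ombre thark] must be the function: [ombre thark] : <e,<<<t,e>,<t,t>>,<e,e>>>.
For [ombre thark] to have type <e,<<<t,e>,<t,t>>,<e,e>>> with ombre of type e, thark must be the function: thark : <e,<e,<<<t,e>,<t,t>>,<e,e>>>>.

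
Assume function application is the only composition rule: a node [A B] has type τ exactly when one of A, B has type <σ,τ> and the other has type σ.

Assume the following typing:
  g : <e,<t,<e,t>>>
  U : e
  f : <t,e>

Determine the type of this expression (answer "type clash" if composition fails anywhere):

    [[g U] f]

type clash

[g U] — g of type <e,<t,<e,t>>> combines with U of type e: type <t,<e,t>>.
[[g U] f]: <t,<e,t>> and <t,e> cannot combine by function application — type clash.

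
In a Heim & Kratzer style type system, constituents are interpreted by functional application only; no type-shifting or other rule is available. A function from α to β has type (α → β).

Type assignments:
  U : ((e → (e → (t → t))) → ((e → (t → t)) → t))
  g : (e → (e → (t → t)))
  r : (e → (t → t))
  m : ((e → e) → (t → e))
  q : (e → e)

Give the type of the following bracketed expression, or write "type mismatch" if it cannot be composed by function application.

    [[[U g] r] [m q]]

[U g] — U of type ((e → (e → (t → t))) → ((e → (t → t)) → t)) combines with g of type (e → (e → (t → t))): type ((e → (t → t)) → t).
[[U g] r] — [U g] of type ((e → (t → t)) → t) combines with r of type (e → (t → t)): type t.
[m q] — m of type ((e → e) → (t → e)) combines with q of type (e → e): type (t → e).
[[[U g] r] [m q]] — [m q] of type (t → e) combines with [[U g] r] of type t: type e.

e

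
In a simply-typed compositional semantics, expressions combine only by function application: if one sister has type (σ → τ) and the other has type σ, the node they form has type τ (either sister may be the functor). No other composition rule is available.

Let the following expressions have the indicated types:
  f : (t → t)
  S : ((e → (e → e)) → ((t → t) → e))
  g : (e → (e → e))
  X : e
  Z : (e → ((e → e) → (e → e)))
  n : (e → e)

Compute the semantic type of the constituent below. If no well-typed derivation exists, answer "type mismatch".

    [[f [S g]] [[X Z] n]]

e

[S g] — S of type ((e → (e → e)) → ((t → t) → e)) combines with g of type (e → (e → e)): type ((t → t) → e).
[f [S g]] — [S g] of type ((t → t) → e) combines with f of type (t → t): type e.
[X Z] — Z of type (e → ((e → e) → (e → e))) combines with X of type e: type ((e → e) → (e → e)).
[[X Z] n] — [X Z] of type ((e → e) → (e → e)) combines with n of type (e → e): type (e → e).
[[f [S g]] [[X Z] n]] — [[X Z] n] of type (e → e) combines with [f [S g]] of type e: type e.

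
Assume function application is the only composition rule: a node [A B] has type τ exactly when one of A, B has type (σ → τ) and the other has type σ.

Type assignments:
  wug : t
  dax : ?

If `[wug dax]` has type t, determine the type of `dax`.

(t → t)

For [wug dax] to have type t with wug of type t, dax must be the function: dax : (t → t).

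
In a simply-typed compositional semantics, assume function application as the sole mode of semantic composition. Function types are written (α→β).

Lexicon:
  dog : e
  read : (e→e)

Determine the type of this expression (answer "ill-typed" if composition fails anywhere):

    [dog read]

[dog read]: (e→e) applied to e yields e.

e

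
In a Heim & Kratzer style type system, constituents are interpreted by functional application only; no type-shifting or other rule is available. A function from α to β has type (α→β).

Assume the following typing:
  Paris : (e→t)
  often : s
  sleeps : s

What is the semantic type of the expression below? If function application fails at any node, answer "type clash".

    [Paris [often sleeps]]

[often sleeps]: s with s — neither is a function whose domain matches the other; composition fails here.

type clash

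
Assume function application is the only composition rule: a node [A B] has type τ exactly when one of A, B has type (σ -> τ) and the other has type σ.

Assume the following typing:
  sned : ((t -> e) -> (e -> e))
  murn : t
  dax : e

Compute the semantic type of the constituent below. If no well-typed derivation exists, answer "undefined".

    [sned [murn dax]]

undefined

[murn dax]: t with e — neither is a function whose domain matches the other; composition fails here.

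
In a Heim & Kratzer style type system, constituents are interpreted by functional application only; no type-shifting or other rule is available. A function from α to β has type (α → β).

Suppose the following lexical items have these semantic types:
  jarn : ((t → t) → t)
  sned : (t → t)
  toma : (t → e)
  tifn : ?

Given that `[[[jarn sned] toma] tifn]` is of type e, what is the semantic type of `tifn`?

(e → e)

[[[jarn sned] toma] tifn] must have type e. The sister [[jarn sned] toma] has type e; that is not a function onto e, so tifn must be the functor, of type (e → e).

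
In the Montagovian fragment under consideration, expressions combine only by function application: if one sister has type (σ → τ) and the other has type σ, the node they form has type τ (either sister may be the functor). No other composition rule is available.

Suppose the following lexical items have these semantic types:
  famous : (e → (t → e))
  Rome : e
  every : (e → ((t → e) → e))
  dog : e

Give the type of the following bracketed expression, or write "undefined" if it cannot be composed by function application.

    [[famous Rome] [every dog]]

e

[famous Rome]: functor famous : (e → (t → e)), argument Rome : e; result (t → e).
[every dog]: functor every : (e → ((t → e) → e)), argument dog : e; result ((t → e) → e).
[[famous Rome] [every dog]]: functor [every dog] : ((t → e) → e), argument [famous Rome] : (t → e); result e.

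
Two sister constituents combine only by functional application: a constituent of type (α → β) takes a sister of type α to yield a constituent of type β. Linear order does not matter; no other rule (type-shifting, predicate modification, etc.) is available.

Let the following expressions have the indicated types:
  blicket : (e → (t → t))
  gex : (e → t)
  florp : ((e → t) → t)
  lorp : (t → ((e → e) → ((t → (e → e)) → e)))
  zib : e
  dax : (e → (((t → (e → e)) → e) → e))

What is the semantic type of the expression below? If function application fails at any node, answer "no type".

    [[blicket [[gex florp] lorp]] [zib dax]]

no type

[gex florp]: functor florp : ((e → t) → t), argument gex : (e → t); result t.
[[gex florp] lorp]: functor lorp : (t → ((e → e) → ((t → (e → e)) → e))), argument [gex florp] : t; result ((e → e) → ((t → (e → e)) → e)).
[blicket [[gex florp] lorp]]: (e → (t → t)) with ((e → e) → ((t → (e → e)) → e)) — neither is a function whose domain matches the other; composition fails here.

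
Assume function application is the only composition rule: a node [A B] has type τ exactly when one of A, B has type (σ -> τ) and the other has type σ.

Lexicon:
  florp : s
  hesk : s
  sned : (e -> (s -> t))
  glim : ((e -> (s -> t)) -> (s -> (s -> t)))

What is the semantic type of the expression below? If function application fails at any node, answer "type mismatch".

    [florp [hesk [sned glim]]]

t

[sned glim]: ((e -> (s -> t)) -> (s -> (s -> t))) applied to (e -> (s -> t)) yields (s -> (s -> t)).
[hesk [sned glim]]: (s -> (s -> t)) applied to s yields (s -> t).
[florp [hesk [sned glim]]]: (s -> t) applied to s yields t.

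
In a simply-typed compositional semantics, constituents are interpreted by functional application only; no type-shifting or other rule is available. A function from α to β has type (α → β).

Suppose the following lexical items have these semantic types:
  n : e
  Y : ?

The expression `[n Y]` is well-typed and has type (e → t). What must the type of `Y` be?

(e → (e → t))

[n Y] is required to be (e → t). n : e cannot yield (e → t) as functor, so Y : (e → (e → t)).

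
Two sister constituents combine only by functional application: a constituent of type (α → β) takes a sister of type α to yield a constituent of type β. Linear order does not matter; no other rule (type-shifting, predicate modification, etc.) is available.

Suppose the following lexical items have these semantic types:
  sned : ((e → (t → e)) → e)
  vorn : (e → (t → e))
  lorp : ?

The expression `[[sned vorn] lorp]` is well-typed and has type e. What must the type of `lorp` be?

For [[sned vorn] lorp] to have type e with [sned vorn] of type e, lorp must be the function: lorp : (e → e).

(e → e)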